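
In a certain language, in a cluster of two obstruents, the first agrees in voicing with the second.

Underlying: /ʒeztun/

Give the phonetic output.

[ʒestun]

/z/ before /t/ (voiceless) → [s]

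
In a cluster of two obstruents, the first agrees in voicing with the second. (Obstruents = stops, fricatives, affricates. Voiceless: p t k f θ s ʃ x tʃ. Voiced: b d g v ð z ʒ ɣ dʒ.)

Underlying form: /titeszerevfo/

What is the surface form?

/s/ before /z/ (voiced) → [z]
/v/ before /f/ (voiceless) → [f]

[titezzereffo]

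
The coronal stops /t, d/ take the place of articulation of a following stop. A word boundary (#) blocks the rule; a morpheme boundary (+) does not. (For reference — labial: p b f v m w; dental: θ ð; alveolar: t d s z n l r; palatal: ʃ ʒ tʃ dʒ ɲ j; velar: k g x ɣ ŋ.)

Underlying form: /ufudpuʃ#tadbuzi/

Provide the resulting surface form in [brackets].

[ufubpuʃ#tabbuzi]

/d/ before /p/ (labial) → [b]
/d/ before /b/ (labial) → [b]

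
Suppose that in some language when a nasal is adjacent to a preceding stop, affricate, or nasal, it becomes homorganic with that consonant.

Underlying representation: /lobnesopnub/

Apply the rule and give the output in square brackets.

/n/ after /b/ (labial) → [m]
/n/ after /p/ (labial) → [m]

[lobmesopmub]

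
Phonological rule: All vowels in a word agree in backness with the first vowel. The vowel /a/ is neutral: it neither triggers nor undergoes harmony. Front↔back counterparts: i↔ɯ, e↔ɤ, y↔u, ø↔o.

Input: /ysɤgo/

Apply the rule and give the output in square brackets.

[ysegø]

/ɤ/ harmonizes with /y/ ([-back]) → [e]
/o/ harmonizes with /y/ ([-back]) → [ø]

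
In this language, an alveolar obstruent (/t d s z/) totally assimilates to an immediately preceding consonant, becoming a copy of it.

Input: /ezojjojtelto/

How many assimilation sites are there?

/t/ after /j/ → [j] (total assimilation)
/t/ after /l/ → [l] (total assimilation)
2 segments change.

2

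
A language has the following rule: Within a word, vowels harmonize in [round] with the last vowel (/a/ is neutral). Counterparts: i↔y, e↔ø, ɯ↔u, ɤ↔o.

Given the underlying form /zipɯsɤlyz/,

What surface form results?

[zypusolyz]

/i/ harmonizes with /y/ ([+round]) → [y]
/ɯ/ harmonizes with /y/ ([+round]) → [u]
/ɤ/ harmonizes with /y/ ([+round]) → [o]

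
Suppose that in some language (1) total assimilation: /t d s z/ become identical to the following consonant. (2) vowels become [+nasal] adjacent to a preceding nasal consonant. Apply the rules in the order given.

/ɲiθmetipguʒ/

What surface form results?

[ɲĩθmẽtipguʒ]

Rule 1: no segment meets the rule's conditions; no change.
After rule 1: ɲiθmetipguʒ
Rule 2: /i/ after nasal /ɲ/ → [ĩ]
Rule 2: /e/ after nasal /m/ → [ẽ]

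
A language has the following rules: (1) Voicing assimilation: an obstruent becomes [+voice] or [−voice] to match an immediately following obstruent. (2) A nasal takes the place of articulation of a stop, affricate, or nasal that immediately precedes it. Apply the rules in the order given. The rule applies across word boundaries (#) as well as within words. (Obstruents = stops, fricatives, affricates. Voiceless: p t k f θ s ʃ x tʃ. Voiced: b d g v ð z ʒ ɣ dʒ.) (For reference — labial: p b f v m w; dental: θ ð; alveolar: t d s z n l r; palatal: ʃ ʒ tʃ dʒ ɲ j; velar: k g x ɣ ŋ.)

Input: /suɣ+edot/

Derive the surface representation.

Rule 1: no segment meets the rule's conditions; no change.
After rule 1: suɣ+edot
Rule 2: no segment meets the rule's conditions; no change.

[suɣ+edot]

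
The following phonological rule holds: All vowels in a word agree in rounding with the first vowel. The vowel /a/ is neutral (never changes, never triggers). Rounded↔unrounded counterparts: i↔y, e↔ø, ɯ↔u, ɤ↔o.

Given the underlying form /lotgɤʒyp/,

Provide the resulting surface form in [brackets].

[lotgoʒyp]

/ɤ/ harmonizes with /o/ ([+round]) → [o]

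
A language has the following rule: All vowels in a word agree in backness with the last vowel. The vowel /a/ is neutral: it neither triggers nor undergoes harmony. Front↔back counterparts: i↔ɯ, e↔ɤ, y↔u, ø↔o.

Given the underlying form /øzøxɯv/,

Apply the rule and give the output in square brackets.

[ozoxɯv]

/ø/ harmonizes with /ɯ/ ([+back]) → [o]
/ø/ harmonizes with /ɯ/ ([+back]) → [o]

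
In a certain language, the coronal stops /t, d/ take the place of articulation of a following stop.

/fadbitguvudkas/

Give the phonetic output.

[fabbikguvugkas]

/d/ before /b/ (labial) → [b]
/t/ before /g/ (velar) → [k]
/d/ before /k/ (velar) → [g]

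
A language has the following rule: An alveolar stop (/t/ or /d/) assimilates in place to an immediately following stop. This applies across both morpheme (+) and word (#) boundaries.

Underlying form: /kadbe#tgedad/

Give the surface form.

[kabbe#kgedad]

/d/ before /b/ (labial) → [b]
/t/ before /g/ (velar) → [k]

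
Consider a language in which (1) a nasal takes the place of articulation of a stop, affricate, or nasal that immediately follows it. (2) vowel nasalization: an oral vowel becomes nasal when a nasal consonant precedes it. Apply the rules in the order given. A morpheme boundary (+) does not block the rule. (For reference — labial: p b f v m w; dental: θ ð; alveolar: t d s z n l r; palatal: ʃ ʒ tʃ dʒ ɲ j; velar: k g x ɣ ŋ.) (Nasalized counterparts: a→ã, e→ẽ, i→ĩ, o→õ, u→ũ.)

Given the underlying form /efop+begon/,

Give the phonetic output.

[efop+begon]

Rule 1: no segment meets the rule's conditions; no change.
After rule 1: efop+begon
Rule 2: no segment meets the rule's conditions; no change.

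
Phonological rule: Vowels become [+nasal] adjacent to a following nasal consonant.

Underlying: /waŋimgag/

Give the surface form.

[wãŋĩmgag]

/a/ before nasal /ŋ/ → [ã]
/i/ before nasal /m/ → [ĩ]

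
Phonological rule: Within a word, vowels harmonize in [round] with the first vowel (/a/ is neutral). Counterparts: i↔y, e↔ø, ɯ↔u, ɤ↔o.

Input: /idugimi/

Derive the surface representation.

[idɯgimi]

/u/ harmonizes with /i/ ([-round]) → [ɯ]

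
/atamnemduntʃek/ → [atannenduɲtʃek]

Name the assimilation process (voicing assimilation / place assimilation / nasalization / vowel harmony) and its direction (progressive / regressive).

/m/→[n] /m/→[n] /n/→[ɲ].
Each target copies a feature from the following segment, so the direction is regressive.

place assimilation, regressive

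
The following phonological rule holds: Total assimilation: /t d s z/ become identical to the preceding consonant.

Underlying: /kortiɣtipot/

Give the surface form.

/t/ after /r/ → [r] (total assimilation)
/t/ after /ɣ/ → [ɣ] (total assimilation)

[korriɣɣipot]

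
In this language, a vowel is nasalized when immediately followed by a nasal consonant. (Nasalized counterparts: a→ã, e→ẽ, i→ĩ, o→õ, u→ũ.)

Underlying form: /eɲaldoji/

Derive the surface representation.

[ẽɲaldoji]

/e/ before nasal /ɲ/ → [ẽ]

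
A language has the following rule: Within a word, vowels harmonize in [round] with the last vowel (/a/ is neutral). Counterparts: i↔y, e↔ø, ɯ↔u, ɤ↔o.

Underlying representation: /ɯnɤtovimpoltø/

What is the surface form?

/ɯ/ harmonizes with /ø/ ([+round]) → [u]
/ɤ/ harmonizes with /ø/ ([+round]) → [o]
/i/ harmonizes with /ø/ ([+round]) → [y]

[unotovympoltø]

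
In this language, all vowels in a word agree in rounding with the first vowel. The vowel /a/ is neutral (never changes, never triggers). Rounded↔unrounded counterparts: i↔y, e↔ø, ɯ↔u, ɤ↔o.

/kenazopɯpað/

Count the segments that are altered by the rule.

/o/ harmonizes with /e/ ([-round]) → [ɤ]
1 segment changes.

1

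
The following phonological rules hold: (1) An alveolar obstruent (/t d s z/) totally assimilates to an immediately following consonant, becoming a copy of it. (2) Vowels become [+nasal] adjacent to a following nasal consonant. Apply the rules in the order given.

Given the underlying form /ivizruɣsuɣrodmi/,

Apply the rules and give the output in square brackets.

[ivirruɣsuɣrõmmi]

Rule 1: /z/ before /r/ → [r] (total assimilation)
Rule 1: /d/ before /m/ → [m] (total assimilation)
After rule 1: ivirruɣsuɣrommi
Rule 2: /o/ before nasal /m/ → [õ]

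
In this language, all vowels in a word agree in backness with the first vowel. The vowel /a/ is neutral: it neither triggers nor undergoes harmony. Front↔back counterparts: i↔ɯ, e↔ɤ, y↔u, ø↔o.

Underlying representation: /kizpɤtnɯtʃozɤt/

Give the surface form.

[kizpetnitʃøzet]

/ɤ/ harmonizes with /i/ ([-back]) → [e]
/ɯ/ harmonizes with /i/ ([-back]) → [i]
/o/ harmonizes with /i/ ([-back]) → [ø]
/ɤ/ harmonizes with /i/ ([-back]) → [e]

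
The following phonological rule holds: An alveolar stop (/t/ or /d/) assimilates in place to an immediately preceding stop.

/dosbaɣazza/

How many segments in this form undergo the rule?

0

No segment meets the rule's conditions.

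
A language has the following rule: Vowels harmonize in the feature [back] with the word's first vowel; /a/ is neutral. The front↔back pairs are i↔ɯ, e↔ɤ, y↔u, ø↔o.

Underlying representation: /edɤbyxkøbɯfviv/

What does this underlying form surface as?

[edebyxkøbifviv]

/ɤ/ harmonizes with /e/ ([-back]) → [e]
/ɯ/ harmonizes with /e/ ([-back]) → [i]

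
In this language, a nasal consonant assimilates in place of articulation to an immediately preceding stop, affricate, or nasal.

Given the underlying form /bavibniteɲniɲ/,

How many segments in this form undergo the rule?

2

/n/ after /b/ (labial) → [m]
/n/ after /ɲ/ (palatal) → [ɲ]
2 segments change.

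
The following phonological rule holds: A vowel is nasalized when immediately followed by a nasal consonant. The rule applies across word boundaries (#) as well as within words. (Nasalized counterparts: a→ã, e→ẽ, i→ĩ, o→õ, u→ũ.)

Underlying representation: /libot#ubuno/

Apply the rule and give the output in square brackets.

/u/ before nasal /n/ → [ũ]

[libot#ubũno]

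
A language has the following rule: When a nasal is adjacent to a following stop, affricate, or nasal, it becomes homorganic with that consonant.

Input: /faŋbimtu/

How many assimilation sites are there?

/ŋ/ before /b/ (labial) → [m]
/m/ before /t/ (alveolar) → [n]
2 segments change.

2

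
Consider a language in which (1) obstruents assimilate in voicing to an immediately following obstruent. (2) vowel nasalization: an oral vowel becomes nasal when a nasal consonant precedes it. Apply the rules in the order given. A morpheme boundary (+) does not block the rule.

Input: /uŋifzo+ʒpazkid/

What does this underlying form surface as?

Rule 1: /f/ before /z/ (voiced) → [v]
Rule 1: /ʒ/ before /p/ (voiceless) → [ʃ]
Rule 1: /z/ before /k/ (voiceless) → [s]
After rule 1: uŋivzo+ʃpaskid
Rule 2: /i/ after nasal /ŋ/ → [ĩ]

[uŋĩvzo+ʃpaskid]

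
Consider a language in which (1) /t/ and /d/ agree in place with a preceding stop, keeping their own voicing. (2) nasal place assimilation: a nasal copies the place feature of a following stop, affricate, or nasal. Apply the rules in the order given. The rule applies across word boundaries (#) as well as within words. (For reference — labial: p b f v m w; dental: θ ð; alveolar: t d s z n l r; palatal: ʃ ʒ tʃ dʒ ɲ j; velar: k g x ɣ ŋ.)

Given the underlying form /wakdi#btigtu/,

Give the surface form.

Rule 1: /d/ after /k/ (velar) → [g]
Rule 1: /t/ after /b/ (labial) → [p]
Rule 1: /t/ after /g/ (velar) → [k]
After rule 1: wakgi#bpigku
Rule 2: no segment meets the rule's conditions; no change.

[wakgi#bpigku]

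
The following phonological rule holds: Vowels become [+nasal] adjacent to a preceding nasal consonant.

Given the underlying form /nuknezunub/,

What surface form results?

[nũknẽzunũb]

/u/ after nasal /n/ → [ũ]
/e/ after nasal /n/ → [ẽ]
/u/ after nasal /n/ → [ũ]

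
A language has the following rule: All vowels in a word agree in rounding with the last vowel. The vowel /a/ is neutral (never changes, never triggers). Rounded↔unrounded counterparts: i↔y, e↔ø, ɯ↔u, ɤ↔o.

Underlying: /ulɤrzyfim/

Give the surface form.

[ɯlɤrzifim]

/u/ harmonizes with /i/ ([-round]) → [ɯ]
/y/ harmonizes with /i/ ([-round]) → [i]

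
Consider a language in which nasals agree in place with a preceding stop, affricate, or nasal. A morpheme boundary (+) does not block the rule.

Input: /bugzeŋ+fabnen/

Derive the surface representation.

[bugzeŋ+fabmen]

/n/ after /b/ (labial) → [m]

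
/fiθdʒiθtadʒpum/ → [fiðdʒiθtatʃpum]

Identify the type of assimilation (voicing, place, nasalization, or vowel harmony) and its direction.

/θ/→[ð] /dʒ/→[tʃ].
Each target copies a feature from the following segment, so the direction is regressive.

voicing assimilation, regressive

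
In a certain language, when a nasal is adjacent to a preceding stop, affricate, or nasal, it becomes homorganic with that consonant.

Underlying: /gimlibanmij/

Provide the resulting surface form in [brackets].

[gimlibannij]

/m/ after /n/ (alveolar) → [n]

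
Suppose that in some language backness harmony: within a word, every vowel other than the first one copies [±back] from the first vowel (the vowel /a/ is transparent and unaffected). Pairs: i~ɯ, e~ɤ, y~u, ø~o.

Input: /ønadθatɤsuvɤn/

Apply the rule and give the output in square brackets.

/ɤ/ harmonizes with /ø/ ([-back]) → [e]
/u/ harmonizes with /ø/ ([-back]) → [y]
/ɤ/ harmonizes with /ø/ ([-back]) → [e]

[ønadθatesyven]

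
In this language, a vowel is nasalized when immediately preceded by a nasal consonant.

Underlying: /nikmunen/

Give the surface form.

/i/ after nasal /n/ → [ĩ]
/u/ after nasal /m/ → [ũ]
/e/ after nasal /n/ → [ẽ]

[nĩkmũnẽn]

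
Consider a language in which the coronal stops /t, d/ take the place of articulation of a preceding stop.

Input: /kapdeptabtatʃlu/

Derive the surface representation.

/d/ after /p/ (labial) → [b]
/t/ after /p/ (labial) → [p]
/t/ after /b/ (labial) → [p]

[kapbeppabpatʃlu]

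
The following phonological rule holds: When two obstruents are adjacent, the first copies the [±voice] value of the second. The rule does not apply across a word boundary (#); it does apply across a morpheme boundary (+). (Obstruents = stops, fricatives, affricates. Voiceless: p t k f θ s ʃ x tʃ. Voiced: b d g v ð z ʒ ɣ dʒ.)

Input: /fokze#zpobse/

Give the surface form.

/k/ before /z/ (voiced) → [g]
/z/ before /p/ (voiceless) → [s]
/b/ before /s/ (voiceless) → [p]

[fogze#spopse]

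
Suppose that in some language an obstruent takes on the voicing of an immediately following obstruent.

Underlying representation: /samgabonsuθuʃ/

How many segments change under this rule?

0

No segment meets the rule's conditions.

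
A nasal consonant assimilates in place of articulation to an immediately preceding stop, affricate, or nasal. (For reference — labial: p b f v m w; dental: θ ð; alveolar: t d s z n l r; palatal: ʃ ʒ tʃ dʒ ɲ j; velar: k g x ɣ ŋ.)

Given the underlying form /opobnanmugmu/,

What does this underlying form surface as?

[opobmannugŋu]

/n/ after /b/ (labial) → [m]
/m/ after /n/ (alveolar) → [n]
/m/ after /g/ (velar) → [ŋ]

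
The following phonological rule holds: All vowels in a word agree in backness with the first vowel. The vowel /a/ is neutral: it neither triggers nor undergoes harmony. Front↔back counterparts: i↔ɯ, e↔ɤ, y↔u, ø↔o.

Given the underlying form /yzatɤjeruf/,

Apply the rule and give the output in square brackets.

[yzatejeryf]

/ɤ/ harmonizes with /y/ ([-back]) → [e]
/u/ harmonizes with /y/ ([-back]) → [y]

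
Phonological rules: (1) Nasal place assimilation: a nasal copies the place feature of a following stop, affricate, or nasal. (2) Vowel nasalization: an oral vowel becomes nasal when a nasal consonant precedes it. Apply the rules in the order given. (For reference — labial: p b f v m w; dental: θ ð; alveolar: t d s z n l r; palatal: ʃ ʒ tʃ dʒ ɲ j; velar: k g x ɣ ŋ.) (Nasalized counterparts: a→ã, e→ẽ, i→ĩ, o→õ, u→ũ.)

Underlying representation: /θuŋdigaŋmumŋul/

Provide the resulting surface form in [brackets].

[θundigammũŋŋũl]

Rule 1: /ŋ/ before /d/ (alveolar) → [n]
Rule 1: /ŋ/ before /m/ (labial) → [m]
Rule 1: /m/ before /ŋ/ (velar) → [ŋ]
After rule 1: θundigammuŋŋul
Rule 2: /u/ after nasal /m/ → [ũ]
Rule 2: /u/ after nasal /ŋ/ → [ũ]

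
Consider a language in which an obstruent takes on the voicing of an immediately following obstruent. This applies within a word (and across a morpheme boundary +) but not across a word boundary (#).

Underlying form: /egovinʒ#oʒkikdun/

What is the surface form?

[egovinʒ#oʃkigdun]

/ʒ/ before /k/ (voiceless) → [ʃ]
/k/ before /d/ (voiced) → [g]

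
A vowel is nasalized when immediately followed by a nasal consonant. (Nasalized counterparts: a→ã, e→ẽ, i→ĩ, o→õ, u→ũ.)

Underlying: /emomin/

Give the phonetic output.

/e/ before nasal /m/ → [ẽ]
/o/ before nasal /m/ → [õ]
/i/ before nasal /n/ → [ĩ]

[ẽmõmĩn]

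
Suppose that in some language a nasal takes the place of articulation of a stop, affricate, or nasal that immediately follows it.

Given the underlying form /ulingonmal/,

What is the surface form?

[uliŋgommal]

/n/ before /g/ (velar) → [ŋ]
/n/ before /m/ (labial) → [m]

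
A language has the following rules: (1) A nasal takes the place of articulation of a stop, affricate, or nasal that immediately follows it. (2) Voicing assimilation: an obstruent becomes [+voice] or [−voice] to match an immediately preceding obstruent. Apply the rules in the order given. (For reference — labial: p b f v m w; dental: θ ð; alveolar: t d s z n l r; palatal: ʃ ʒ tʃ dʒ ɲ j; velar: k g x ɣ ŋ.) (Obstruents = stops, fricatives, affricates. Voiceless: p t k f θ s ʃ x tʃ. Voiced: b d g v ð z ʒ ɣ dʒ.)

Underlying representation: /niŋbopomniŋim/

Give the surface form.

[nimboponniŋim]

Rule 1: /ŋ/ before /b/ (labial) → [m]
Rule 1: /m/ before /n/ (alveolar) → [n]
After rule 1: nimboponniŋim
Rule 2: no segment meets the rule's conditions; no change.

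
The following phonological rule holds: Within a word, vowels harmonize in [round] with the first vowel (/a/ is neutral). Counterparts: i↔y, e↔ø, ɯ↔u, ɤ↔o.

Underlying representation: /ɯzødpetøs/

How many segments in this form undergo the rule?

2

/ø/ harmonizes with /ɯ/ ([-round]) → [e]
/ø/ harmonizes with /ɯ/ ([-round]) → [e]
2 segments change.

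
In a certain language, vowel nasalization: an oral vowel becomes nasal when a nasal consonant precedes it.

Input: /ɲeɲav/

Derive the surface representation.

/e/ after nasal /ɲ/ → [ẽ]
/a/ after nasal /ɲ/ → [ã]

[ɲẽɲãv]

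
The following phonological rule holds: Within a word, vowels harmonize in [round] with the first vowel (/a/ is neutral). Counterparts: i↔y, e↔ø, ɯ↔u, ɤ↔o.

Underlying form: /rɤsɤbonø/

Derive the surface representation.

[rɤsɤbɤne]

/o/ harmonizes with /ɤ/ ([-round]) → [ɤ]
/ø/ harmonizes with /ɤ/ ([-round]) → [e]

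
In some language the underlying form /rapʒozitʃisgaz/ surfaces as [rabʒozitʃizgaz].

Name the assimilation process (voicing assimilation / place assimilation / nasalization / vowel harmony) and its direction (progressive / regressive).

voicing assimilation, regressive

/p/→[b] /s/→[z].
Each target copies a feature from the following segment, so the direction is regressive.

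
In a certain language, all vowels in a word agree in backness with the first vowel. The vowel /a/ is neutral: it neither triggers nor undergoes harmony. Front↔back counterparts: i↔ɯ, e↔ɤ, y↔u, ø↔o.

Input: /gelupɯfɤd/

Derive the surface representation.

[gelypifed]

/u/ harmonizes with /e/ ([-back]) → [y]
/ɯ/ harmonizes with /e/ ([-back]) → [i]
/ɤ/ harmonizes with /e/ ([-back]) → [e]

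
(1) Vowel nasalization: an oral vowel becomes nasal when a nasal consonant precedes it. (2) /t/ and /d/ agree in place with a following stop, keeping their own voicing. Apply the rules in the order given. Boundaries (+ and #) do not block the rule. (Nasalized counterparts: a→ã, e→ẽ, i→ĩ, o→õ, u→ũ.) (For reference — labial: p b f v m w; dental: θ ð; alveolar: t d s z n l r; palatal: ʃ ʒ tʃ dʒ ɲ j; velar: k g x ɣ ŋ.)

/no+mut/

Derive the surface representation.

Rule 1: /o/ after nasal /n/ → [õ]
Rule 1: /u/ after nasal /m/ → [ũ]
After rule 1: nõ+mũt
Rule 2: no segment meets the rule's conditions; no change.

[nõ+mũt]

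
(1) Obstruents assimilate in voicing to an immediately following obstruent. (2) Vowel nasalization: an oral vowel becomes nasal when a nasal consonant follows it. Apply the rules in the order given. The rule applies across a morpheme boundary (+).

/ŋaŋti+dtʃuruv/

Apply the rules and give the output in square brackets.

[ŋãŋti+ttʃuruv]

Rule 1: /d/ before /tʃ/ (voiceless) → [t]
After rule 1: ŋaŋti+ttʃuruv
Rule 2: /a/ before nasal /ŋ/ → [ã]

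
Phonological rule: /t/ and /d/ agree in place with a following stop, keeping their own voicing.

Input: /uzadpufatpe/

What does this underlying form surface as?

[uzabpufappe]

/d/ before /p/ (labial) → [b]
/t/ before /p/ (labial) → [p]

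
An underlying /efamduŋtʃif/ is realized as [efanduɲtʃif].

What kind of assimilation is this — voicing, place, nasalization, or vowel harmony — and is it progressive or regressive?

place assimilation, regressive

/m/→[n] /ŋ/→[ɲ].
Each target copies a feature from the following segment, so the direction is regressive.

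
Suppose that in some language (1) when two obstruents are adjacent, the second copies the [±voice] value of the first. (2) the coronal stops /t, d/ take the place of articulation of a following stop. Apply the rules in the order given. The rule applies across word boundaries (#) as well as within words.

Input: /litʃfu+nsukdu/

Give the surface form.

[litʃfu+nsuktu]

Rule 1: /d/ after /k/ (voiceless) → [t]
After rule 1: litʃfu+nsuktu
Rule 2: no segment meets the rule's conditions; no change.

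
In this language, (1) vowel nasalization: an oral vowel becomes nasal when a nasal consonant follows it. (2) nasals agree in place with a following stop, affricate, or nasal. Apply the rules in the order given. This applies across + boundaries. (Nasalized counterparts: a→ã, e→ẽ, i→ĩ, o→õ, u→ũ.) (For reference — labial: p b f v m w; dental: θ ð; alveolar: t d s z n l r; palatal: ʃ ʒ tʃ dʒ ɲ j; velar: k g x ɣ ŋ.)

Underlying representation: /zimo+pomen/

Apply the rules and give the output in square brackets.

[zĩmo+põmẽn]

Rule 1: /i/ before nasal /m/ → [ĩ]
Rule 1: /o/ before nasal /m/ → [õ]
Rule 1: /e/ before nasal /n/ → [ẽ]
After rule 1: zĩmo+põmẽn
Rule 2: no segment meets the rule's conditions; no change.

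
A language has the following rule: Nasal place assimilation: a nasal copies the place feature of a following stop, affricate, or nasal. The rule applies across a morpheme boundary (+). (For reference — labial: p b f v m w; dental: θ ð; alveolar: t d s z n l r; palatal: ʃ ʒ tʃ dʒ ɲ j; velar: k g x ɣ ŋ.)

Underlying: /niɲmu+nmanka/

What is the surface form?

/ɲ/ before /m/ (labial) → [m]
/n/ before /m/ (labial) → [m]
/n/ before /k/ (velar) → [ŋ]

[nimmu+mmaŋka]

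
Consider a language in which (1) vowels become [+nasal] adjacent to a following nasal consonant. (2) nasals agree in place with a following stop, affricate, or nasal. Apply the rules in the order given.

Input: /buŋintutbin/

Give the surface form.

[bũŋĩntutbĩn]

Rule 1: /u/ before nasal /ŋ/ → [ũ]
Rule 1: /i/ before nasal /n/ → [ĩ]
Rule 1: /i/ before nasal /n/ → [ĩ]
After rule 1: bũŋĩntutbĩn
Rule 2: no segment meets the rule's conditions; no change.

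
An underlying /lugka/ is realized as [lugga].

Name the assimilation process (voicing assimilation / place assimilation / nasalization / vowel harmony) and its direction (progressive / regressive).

/k/→[g].
Each target copies a feature from the preceding segment, so the direction is progressive.

voicing assimilation, progressive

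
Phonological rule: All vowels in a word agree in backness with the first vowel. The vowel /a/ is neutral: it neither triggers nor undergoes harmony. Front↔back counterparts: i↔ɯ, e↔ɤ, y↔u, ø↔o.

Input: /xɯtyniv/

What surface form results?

[xɯtunɯv]

/y/ harmonizes with /ɯ/ ([+back]) → [u]
/i/ harmonizes with /ɯ/ ([+back]) → [ɯ]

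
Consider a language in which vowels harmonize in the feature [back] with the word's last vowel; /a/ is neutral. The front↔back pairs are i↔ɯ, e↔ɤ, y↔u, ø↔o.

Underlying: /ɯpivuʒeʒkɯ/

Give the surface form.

/i/ harmonizes with /ɯ/ ([+back]) → [ɯ]
/e/ harmonizes with /ɯ/ ([+back]) → [ɤ]

[ɯpɯvuʒɤʒkɯ]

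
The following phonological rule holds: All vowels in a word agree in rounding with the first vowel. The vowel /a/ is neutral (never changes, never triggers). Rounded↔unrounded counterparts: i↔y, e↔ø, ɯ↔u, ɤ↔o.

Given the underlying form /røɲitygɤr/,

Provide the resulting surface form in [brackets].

/i/ harmonizes with /ø/ ([+round]) → [y]
/ɤ/ harmonizes with /ø/ ([+round]) → [o]

[røɲytygor]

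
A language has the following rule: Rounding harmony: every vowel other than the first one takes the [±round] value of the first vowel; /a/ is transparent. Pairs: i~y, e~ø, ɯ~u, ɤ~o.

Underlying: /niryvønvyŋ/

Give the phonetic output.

[nirivenviŋ]

/y/ harmonizes with /i/ ([-round]) → [i]
/ø/ harmonizes with /i/ ([-round]) → [e]
/y/ harmonizes with /i/ ([-round]) → [i]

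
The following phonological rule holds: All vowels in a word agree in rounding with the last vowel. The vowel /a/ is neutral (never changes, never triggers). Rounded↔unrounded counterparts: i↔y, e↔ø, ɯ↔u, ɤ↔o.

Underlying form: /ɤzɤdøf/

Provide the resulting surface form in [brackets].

[ozodøf]

/ɤ/ harmonizes with /ø/ ([+round]) → [o]
/ɤ/ harmonizes with /ø/ ([+round]) → [o]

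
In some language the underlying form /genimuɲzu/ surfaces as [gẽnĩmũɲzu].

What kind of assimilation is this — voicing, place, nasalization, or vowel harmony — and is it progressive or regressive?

nasalization, regressive

/e/→[ẽ] /i/→[ĩ] /u/→[ũ].
Each target copies a feature from the following segment, so the direction is regressive.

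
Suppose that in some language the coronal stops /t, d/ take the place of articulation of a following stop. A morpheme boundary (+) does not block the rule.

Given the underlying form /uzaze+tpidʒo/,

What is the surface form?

[uzaze+ppidʒo]

/t/ before /p/ (labial) → [p]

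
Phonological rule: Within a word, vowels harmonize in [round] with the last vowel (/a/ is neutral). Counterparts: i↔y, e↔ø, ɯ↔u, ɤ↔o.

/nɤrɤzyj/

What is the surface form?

/ɤ/ harmonizes with /y/ ([+round]) → [o]
/ɤ/ harmonizes with /y/ ([+round]) → [o]

[norozyj]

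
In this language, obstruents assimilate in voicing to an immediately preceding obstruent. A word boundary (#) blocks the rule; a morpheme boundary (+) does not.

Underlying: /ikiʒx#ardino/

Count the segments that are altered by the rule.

1

/x/ after /ʒ/ (voiced) → [ɣ]
1 segment changes.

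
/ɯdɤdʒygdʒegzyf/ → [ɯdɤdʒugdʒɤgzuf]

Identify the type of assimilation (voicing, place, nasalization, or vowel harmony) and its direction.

/y/→[u] /e/→[ɤ] /y/→[u].
Vowels agree with the first vowel, so the harmony is progressive.

vowel harmony, progressive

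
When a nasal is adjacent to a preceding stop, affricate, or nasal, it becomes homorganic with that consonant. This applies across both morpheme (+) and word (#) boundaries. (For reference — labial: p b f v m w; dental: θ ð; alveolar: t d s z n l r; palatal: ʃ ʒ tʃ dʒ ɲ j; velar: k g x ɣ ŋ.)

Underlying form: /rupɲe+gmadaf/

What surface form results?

[rupme+gŋadaf]

/ɲ/ after /p/ (labial) → [m]
/m/ after /g/ (velar) → [ŋ]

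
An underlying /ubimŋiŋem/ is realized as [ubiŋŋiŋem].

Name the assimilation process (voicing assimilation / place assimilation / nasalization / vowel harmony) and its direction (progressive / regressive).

place assimilation, regressive

/m/→[ŋ].
Each target copies a feature from the following segment, so the direction is regressive.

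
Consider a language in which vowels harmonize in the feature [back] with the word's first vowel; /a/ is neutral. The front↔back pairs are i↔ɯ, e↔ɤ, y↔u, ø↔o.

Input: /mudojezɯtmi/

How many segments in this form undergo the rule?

2

/e/ harmonizes with /u/ ([+back]) → [ɤ]
/i/ harmonizes with /u/ ([+back]) → [ɯ]
2 segments change.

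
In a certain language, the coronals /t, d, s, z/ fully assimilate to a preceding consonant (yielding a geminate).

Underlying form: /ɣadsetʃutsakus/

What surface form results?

[ɣaddetʃuttakus]

/s/ after /d/ → [d] (total assimilation)
/s/ after /t/ → [t] (total assimilation)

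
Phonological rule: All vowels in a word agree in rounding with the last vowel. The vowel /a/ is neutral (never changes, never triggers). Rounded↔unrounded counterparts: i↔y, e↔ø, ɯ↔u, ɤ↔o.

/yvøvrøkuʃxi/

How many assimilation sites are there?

/y/ harmonizes with /i/ ([-round]) → [i]
/ø/ harmonizes with /i/ ([-round]) → [e]
/ø/ harmonizes with /i/ ([-round]) → [e]
/u/ harmonizes with /i/ ([-round]) → [ɯ]
4 segments change.

4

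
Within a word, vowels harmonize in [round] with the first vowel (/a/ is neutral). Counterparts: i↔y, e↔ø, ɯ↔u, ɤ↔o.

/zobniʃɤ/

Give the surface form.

[zobnyʃo]

/i/ harmonizes with /o/ ([+round]) → [y]
/ɤ/ harmonizes with /o/ ([+round]) → [o]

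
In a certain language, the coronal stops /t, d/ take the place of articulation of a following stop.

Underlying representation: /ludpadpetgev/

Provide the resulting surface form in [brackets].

[lubpabpekgev]

/d/ before /p/ (labial) → [b]
/d/ before /p/ (labial) → [b]
/t/ before /g/ (velar) → [k]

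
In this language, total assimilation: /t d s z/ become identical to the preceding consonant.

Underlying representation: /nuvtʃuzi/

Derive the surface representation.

no segment meets the rule's conditions; no change.

[nuvtʃuzi]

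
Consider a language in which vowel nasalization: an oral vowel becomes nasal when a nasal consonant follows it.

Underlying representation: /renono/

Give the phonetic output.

/e/ before nasal /n/ → [ẽ]
/o/ before nasal /n/ → [õ]

[rẽnõno]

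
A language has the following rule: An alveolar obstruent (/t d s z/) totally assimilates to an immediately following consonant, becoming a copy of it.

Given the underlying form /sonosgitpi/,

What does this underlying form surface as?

/s/ before /g/ → [g] (total assimilation)
/t/ before /p/ → [p] (total assimilation)

[sonoggippi]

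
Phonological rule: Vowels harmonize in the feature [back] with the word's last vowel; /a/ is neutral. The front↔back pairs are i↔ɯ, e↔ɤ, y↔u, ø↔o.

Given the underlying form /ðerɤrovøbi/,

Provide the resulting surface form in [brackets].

[ðererøvøbi]

/ɤ/ harmonizes with /i/ ([-back]) → [e]
/o/ harmonizes with /i/ ([-back]) → [ø]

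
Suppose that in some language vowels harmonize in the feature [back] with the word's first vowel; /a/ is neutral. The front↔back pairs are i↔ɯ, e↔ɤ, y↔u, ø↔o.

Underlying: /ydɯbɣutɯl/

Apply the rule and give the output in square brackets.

/ɯ/ harmonizes with /y/ ([-back]) → [i]
/u/ harmonizes with /y/ ([-back]) → [y]
/ɯ/ harmonizes with /y/ ([-back]) → [i]

[ydibɣytil]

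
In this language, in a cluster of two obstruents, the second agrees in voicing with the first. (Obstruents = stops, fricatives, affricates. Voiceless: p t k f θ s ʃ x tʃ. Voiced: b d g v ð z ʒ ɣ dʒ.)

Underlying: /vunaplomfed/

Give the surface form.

[vunaplomfed]

no segment meets the rule's conditions; no change.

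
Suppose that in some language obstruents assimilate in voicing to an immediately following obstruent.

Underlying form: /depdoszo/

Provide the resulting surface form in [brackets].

/p/ before /d/ (voiced) → [b]
/s/ before /z/ (voiced) → [z]

[debdozzo]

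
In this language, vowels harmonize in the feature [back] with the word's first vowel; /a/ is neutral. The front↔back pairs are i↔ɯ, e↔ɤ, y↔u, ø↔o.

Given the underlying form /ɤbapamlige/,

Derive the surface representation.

[ɤbapamlɯgɤ]

/i/ harmonizes with /ɤ/ ([+back]) → [ɯ]
/e/ harmonizes with /ɤ/ ([+back]) → [ɤ]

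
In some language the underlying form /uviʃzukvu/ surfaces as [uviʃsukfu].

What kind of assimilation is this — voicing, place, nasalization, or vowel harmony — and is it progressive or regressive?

/z/→[s] /v/→[f].
Each target copies a feature from the preceding segment, so the direction is progressive.

voicing assimilation, progressive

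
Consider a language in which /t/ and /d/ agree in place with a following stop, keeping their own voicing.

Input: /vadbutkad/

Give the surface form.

/d/ before /b/ (labial) → [b]
/t/ before /k/ (velar) → [k]

[vabbukkad]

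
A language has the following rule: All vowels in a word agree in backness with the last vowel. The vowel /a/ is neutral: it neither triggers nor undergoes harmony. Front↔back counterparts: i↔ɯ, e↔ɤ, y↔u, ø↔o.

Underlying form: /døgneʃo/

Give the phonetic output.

/ø/ harmonizes with /o/ ([+back]) → [o]
/e/ harmonizes with /o/ ([+back]) → [ɤ]

[dognɤʃo]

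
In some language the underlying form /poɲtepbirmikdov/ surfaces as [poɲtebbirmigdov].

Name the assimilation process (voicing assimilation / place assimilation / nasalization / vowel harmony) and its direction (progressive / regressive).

/p/→[b] /k/→[g].
Each target copies a feature from the following segment, so the direction is regressive.

voicing assimilation, regressive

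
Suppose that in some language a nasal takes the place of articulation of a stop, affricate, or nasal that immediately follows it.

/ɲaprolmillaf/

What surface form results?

no segment meets the rule's conditions; no change.

[ɲaprolmillaf]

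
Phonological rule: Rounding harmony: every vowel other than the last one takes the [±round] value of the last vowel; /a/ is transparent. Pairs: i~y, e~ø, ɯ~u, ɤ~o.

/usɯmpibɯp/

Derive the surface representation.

[ɯsɯmpibɯp]

/u/ harmonizes with /ɯ/ ([-round]) → [ɯ]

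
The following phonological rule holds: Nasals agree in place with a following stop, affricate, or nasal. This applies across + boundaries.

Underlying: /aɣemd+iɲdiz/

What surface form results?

/m/ before /d/ (alveolar) → [n]
/ɲ/ before /d/ (alveolar) → [n]

[aɣend+indiz]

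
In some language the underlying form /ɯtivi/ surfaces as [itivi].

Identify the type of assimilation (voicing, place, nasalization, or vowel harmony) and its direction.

/ɯ/→[i].
Vowels agree with the last vowel, so the harmony is regressive.

vowel harmony, regressive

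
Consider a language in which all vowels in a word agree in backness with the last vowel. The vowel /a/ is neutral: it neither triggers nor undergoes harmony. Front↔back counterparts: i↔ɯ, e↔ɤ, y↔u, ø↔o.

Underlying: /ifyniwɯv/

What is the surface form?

/i/ harmonizes with /ɯ/ ([+back]) → [ɯ]
/y/ harmonizes with /ɯ/ ([+back]) → [u]
/i/ harmonizes with /ɯ/ ([+back]) → [ɯ]

[ɯfunɯwɯv]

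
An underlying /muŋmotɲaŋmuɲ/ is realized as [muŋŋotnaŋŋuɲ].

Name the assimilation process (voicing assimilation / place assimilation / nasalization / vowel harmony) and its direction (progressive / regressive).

/m/→[ŋ] /ɲ/→[n] /m/→[ŋ].
Each target copies a feature from the preceding segment, so the direction is progressive.

place assimilation, progressive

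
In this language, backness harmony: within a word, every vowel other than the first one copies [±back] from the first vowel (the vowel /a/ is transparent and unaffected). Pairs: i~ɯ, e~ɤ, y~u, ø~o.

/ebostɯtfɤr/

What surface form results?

[ebøstitfer]

/o/ harmonizes with /e/ ([-back]) → [ø]
/ɯ/ harmonizes with /e/ ([-back]) → [i]
/ɤ/ harmonizes with /e/ ([-back]) → [e]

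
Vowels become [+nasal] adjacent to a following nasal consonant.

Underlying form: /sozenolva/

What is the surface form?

/e/ before nasal /n/ → [ẽ]

[sozẽnolva]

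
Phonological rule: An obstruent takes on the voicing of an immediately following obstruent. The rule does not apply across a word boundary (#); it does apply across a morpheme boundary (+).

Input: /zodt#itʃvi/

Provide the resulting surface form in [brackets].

/d/ before /t/ (voiceless) → [t]
/tʃ/ before /v/ (voiced) → [dʒ]

[zott#idʒvi]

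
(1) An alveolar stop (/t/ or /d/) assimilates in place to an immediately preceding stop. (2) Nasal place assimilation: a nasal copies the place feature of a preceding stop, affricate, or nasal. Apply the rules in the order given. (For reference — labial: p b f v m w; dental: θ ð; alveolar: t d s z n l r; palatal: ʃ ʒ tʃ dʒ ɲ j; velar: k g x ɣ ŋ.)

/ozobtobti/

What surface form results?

Rule 1: /t/ after /b/ (labial) → [p]
Rule 1: /t/ after /b/ (labial) → [p]
After rule 1: ozobpobpi
Rule 2: no segment meets the rule's conditions; no change.

[ozobpobpi]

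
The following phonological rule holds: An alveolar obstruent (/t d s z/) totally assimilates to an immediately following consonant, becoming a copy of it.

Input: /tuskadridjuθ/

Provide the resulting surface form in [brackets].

/s/ before /k/ → [k] (total assimilation)
/d/ before /r/ → [r] (total assimilation)
/d/ before /j/ → [j] (total assimilation)

[tukkarrijjuθ]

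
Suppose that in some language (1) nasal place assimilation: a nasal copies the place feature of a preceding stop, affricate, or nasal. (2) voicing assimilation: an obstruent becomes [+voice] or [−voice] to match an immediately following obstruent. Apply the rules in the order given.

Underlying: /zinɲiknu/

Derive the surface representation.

[zinnikŋu]

Rule 1: /ɲ/ after /n/ (alveolar) → [n]
Rule 1: /n/ after /k/ (velar) → [ŋ]
After rule 1: zinnikŋu
Rule 2: no segment meets the rule's conditions; no change.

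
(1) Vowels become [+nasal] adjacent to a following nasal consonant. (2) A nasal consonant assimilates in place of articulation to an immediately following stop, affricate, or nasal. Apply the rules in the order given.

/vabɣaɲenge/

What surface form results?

Rule 1: /a/ before nasal /ɲ/ → [ã]
Rule 1: /e/ before nasal /n/ → [ẽ]
After rule 1: vabɣãɲẽnge
Rule 2: /n/ before /g/ (velar) → [ŋ]

[vabɣãɲẽŋge]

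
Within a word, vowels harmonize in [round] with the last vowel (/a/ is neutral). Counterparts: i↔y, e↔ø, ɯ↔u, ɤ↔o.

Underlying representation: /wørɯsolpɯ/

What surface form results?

/ø/ harmonizes with /ɯ/ ([-round]) → [e]
/o/ harmonizes with /ɯ/ ([-round]) → [ɤ]

[werɯsɤlpɯ]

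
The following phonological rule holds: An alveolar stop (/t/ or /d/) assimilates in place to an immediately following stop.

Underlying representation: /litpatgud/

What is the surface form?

/t/ before /p/ (labial) → [p]
/t/ before /g/ (velar) → [k]

[lippakgud]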